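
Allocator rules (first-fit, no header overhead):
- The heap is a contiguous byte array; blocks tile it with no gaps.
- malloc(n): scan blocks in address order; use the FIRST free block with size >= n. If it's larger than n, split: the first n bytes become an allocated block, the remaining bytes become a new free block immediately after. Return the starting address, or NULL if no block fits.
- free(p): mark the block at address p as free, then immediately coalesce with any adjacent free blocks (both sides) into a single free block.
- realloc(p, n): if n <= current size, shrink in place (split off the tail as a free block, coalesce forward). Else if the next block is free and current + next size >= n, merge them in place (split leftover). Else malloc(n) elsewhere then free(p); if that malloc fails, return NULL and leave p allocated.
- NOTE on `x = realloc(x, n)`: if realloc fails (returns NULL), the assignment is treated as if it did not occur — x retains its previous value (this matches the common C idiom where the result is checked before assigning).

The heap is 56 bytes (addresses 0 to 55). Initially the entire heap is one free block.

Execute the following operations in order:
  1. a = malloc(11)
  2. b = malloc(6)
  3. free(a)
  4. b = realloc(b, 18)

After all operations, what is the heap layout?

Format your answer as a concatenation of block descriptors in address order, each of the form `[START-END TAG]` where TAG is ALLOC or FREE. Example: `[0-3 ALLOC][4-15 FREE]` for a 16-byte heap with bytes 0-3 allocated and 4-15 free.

Answer: [0-10 FREE][11-28 ALLOC][29-55 FREE]

Derivation:
Op 1: a = malloc(11) -> a = 0; heap: [0-10 ALLOC][11-55 FREE]
Op 2: b = malloc(6) -> b = 11; heap: [0-10 ALLOC][11-16 ALLOC][17-55 FREE]
Op 3: free(a) -> (freed a); heap: [0-10 FREE][11-16 ALLOC][17-55 FREE]
Op 4: b = realloc(b, 18) -> b = 11; heap: [0-10 FREE][11-28 ALLOC][29-55 FREE]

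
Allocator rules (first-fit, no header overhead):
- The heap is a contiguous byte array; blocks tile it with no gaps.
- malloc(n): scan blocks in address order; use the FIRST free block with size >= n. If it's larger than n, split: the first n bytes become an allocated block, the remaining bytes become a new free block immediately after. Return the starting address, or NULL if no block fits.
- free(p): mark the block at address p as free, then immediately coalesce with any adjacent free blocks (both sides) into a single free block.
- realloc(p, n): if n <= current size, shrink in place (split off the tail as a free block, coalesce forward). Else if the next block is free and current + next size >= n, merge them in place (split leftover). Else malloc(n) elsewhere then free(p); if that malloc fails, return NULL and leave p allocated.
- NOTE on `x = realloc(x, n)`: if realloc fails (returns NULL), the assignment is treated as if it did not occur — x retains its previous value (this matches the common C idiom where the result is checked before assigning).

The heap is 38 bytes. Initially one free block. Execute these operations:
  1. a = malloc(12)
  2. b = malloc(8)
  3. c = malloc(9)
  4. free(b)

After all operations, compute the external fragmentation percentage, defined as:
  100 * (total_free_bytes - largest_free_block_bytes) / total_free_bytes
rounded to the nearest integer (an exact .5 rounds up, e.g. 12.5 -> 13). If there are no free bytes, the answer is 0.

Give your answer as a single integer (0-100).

Op 1: a = malloc(12) -> a = 0; heap: [0-11 ALLOC][12-37 FREE]
Op 2: b = malloc(8) -> b = 12; heap: [0-11 ALLOC][12-19 ALLOC][20-37 FREE]
Op 3: c = malloc(9) -> c = 20; heap: [0-11 ALLOC][12-19 ALLOC][20-28 ALLOC][29-37 FREE]
Op 4: free(b) -> (freed b); heap: [0-11 ALLOC][12-19 FREE][20-28 ALLOC][29-37 FREE]
Free blocks: [8 9] total_free=17 largest=9 -> 100*(17-9)/17 = 800/17 ≈ 47.059 -> rounds to 47

Answer: 47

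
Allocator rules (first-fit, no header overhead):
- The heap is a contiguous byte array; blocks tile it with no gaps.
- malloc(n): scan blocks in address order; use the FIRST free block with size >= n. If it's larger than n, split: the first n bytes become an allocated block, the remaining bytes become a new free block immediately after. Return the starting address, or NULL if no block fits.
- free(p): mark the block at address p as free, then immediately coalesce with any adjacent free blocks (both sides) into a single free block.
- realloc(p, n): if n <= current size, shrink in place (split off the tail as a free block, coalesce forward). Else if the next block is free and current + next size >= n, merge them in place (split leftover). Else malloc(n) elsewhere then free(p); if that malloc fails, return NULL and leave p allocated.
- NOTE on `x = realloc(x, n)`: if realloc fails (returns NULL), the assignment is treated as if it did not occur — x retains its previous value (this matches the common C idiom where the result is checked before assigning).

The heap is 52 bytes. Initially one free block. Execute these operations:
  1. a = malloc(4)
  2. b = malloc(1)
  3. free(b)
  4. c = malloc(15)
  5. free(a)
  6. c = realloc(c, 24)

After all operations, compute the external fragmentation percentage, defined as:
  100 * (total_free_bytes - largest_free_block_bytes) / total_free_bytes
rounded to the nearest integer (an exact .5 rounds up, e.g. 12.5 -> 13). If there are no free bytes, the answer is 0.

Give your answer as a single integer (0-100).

Answer: 14

Derivation:
Op 1: a = malloc(4) -> a = 0; heap: [0-3 ALLOC][4-51 FREE]
Op 2: b = malloc(1) -> b = 4; heap: [0-3 ALLOC][4-4 ALLOC][5-51 FREE]
Op 3: free(b) -> (freed b); heap: [0-3 ALLOC][4-51 FREE]
Op 4: c = malloc(15) -> c = 4; heap: [0-3 ALLOC][4-18 ALLOC][19-51 FREE]
Op 5: free(a) -> (freed a); heap: [0-3 FREE][4-18 ALLOC][19-51 FREE]
Op 6: c = realloc(c, 24) -> c = 4; heap: [0-3 FREE][4-27 ALLOC][28-51 FREE]
Free blocks: [4 24] total_free=28 largest=24 -> 100*(28-24)/28 = 400/28 ≈ 14.286 -> rounds to 14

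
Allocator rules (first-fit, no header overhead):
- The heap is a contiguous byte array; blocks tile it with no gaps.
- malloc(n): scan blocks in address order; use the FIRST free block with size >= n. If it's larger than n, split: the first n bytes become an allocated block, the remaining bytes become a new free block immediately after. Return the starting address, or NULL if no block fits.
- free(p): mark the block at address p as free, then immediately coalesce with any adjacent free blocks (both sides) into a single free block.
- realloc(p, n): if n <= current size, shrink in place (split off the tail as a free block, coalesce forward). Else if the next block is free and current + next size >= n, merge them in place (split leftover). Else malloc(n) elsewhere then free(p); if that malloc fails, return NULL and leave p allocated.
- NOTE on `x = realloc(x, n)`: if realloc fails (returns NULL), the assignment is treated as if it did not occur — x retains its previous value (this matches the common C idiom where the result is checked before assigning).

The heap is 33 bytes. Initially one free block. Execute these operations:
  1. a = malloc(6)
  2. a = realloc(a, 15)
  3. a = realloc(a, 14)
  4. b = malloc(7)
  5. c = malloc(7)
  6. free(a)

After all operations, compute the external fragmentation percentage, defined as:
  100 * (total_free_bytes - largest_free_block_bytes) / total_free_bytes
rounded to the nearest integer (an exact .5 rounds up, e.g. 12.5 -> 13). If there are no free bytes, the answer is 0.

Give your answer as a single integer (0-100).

Answer: 26

Derivation:
Op 1: a = malloc(6) -> a = 0; heap: [0-5 ALLOC][6-32 FREE]
Op 2: a = realloc(a, 15) -> a = 0; heap: [0-14 ALLOC][15-32 FREE]
Op 3: a = realloc(a, 14) -> a = 0; heap: [0-13 ALLOC][14-32 FREE]
Op 4: b = malloc(7) -> b = 14; heap: [0-13 ALLOC][14-20 ALLOC][21-32 FREE]
Op 5: c = malloc(7) -> c = 21; heap: [0-13 ALLOC][14-20 ALLOC][21-27 ALLOC][28-32 FREE]
Op 6: free(a) -> (freed a); heap: [0-13 FREE][14-20 ALLOC][21-27 ALLOC][28-32 FREE]
Free blocks: [14 5] total_free=19 largest=14 -> 100*(19-14)/19 = 500/19 ≈ 26.316 -> rounds to 26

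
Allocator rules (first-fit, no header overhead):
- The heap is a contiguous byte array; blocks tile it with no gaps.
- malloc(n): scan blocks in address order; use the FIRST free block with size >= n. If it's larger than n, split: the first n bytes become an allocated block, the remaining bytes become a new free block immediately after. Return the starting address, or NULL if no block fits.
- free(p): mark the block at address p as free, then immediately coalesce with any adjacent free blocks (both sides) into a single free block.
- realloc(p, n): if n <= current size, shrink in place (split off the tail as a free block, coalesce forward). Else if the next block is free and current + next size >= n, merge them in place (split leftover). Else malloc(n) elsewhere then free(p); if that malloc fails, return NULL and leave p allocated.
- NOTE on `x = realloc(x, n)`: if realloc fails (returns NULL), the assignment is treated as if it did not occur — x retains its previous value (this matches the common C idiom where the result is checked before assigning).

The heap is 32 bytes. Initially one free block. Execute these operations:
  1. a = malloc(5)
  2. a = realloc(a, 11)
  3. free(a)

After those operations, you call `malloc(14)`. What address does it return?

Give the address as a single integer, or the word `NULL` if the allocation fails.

Op 1: a = malloc(5) -> a = 0; heap: [0-4 ALLOC][5-31 FREE]
Op 2: a = realloc(a, 11) -> a = 0; heap: [0-10 ALLOC][11-31 FREE]
Op 3: free(a) -> (freed a); heap: [0-31 FREE]
malloc(14): first-fit scan over [0-31 FREE] -> 0

Answer: 0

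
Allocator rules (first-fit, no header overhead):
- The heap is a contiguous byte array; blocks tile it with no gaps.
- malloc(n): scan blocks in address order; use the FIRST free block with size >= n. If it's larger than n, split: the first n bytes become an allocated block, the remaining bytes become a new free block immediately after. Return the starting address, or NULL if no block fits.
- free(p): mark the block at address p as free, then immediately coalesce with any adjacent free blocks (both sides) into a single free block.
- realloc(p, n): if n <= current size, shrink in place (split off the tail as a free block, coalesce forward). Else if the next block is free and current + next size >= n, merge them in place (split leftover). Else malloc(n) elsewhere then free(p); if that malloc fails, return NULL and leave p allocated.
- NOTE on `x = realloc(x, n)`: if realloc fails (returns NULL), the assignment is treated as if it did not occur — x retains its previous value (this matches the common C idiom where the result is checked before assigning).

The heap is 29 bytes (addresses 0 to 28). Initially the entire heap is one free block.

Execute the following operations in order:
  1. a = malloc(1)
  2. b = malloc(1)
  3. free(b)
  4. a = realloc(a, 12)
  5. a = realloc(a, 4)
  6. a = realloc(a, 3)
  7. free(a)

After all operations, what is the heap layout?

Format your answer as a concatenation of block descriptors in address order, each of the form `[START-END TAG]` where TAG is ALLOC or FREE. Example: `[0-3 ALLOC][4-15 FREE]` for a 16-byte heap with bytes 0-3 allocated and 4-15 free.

Answer: [0-28 FREE]

Derivation:
Op 1: a = malloc(1) -> a = 0; heap: [0-0 ALLOC][1-28 FREE]
Op 2: b = malloc(1) -> b = 1; heap: [0-0 ALLOC][1-1 ALLOC][2-28 FREE]
Op 3: free(b) -> (freed b); heap: [0-0 ALLOC][1-28 FREE]
Op 4: a = realloc(a, 12) -> a = 0; heap: [0-11 ALLOC][12-28 FREE]
Op 5: a = realloc(a, 4) -> a = 0; heap: [0-3 ALLOC][4-28 FREE]
Op 6: a = realloc(a, 3) -> a = 0; heap: [0-2 ALLOC][3-28 FREE]
Op 7: free(a) -> (freed a); heap: [0-28 FREE]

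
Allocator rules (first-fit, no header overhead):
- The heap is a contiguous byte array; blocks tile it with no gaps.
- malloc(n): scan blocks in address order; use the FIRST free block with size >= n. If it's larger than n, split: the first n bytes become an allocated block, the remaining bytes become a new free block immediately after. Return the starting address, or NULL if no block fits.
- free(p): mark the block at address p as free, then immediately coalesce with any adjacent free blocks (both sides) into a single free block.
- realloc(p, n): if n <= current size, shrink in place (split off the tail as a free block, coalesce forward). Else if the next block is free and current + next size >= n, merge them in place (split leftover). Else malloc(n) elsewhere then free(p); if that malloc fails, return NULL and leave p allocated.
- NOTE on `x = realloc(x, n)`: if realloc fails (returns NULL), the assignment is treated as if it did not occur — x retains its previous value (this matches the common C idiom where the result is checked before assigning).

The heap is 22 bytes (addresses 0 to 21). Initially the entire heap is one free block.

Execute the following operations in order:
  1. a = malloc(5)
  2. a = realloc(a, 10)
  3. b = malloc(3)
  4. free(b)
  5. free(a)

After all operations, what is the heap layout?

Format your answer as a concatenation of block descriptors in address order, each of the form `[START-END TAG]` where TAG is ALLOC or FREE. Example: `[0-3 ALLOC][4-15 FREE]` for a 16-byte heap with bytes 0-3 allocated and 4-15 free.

Answer: [0-21 FREE]

Derivation:
Op 1: a = malloc(5) -> a = 0; heap: [0-4 ALLOC][5-21 FREE]
Op 2: a = realloc(a, 10) -> a = 0; heap: [0-9 ALLOC][10-21 FREE]
Op 3: b = malloc(3) -> b = 10; heap: [0-9 ALLOC][10-12 ALLOC][13-21 FREE]
Op 4: free(b) -> (freed b); heap: [0-9 ALLOC][10-21 FREE]
Op 5: free(a) -> (freed a); heap: [0-21 FREE]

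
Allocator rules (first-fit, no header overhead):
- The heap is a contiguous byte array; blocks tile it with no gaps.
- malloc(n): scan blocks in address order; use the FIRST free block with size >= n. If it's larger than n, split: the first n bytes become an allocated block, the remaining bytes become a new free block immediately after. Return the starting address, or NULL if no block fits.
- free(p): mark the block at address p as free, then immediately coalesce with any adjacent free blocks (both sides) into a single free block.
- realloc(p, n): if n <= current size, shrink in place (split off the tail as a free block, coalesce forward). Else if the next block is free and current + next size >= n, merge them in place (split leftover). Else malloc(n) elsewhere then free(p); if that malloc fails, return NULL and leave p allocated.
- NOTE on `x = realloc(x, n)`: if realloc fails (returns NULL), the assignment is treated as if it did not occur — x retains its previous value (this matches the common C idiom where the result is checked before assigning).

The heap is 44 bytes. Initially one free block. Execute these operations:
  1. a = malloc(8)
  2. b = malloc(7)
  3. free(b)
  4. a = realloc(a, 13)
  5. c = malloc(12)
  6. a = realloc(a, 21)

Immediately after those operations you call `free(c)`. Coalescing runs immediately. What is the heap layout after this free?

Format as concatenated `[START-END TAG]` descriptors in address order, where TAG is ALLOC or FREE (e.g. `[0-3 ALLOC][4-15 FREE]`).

Op 1: a = malloc(8) -> a = 0; heap: [0-7 ALLOC][8-43 FREE]
Op 2: b = malloc(7) -> b = 8; heap: [0-7 ALLOC][8-14 ALLOC][15-43 FREE]
Op 3: free(b) -> (freed b); heap: [0-7 ALLOC][8-43 FREE]
Op 4: a = realloc(a, 13) -> a = 0; heap: [0-12 ALLOC][13-43 FREE]
Op 5: c = malloc(12) -> c = 13; heap: [0-12 ALLOC][13-24 ALLOC][25-43 FREE]
Op 6: a = realloc(a, 21) -> NULL (a unchanged); heap: [0-12 ALLOC][13-24 ALLOC][25-43 FREE]
free(c): c = 13 -> block [13-24 ALLOC]; mark free, coalesce with adjacent free neighbors -> [0-12 ALLOC][13-43 FREE]

Answer: [0-12 ALLOC][13-43 FREE]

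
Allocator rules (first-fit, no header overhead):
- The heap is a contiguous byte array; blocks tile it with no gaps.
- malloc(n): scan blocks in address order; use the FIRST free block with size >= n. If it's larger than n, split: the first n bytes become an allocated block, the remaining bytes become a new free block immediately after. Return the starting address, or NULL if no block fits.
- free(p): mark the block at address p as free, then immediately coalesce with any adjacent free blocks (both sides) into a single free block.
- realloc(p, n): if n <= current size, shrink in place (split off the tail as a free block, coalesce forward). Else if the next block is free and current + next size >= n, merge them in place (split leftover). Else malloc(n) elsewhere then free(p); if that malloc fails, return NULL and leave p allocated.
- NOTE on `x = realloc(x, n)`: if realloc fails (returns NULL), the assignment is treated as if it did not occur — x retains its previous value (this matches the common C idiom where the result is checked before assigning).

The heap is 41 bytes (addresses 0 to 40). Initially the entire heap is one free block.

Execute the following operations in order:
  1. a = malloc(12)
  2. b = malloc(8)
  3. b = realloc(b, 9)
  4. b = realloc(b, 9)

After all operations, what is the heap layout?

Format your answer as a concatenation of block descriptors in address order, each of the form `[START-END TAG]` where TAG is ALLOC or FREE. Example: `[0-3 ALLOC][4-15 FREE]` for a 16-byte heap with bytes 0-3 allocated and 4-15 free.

Answer: [0-11 ALLOC][12-20 ALLOC][21-40 FREE]

Derivation:
Op 1: a = malloc(12) -> a = 0; heap: [0-11 ALLOC][12-40 FREE]
Op 2: b = malloc(8) -> b = 12; heap: [0-11 ALLOC][12-19 ALLOC][20-40 FREE]
Op 3: b = realloc(b, 9) -> b = 12; heap: [0-11 ALLOC][12-20 ALLOC][21-40 FREE]
Op 4: b = realloc(b, 9) -> b = 12; heap: [0-11 ALLOC][12-20 ALLOC][21-40 FREE]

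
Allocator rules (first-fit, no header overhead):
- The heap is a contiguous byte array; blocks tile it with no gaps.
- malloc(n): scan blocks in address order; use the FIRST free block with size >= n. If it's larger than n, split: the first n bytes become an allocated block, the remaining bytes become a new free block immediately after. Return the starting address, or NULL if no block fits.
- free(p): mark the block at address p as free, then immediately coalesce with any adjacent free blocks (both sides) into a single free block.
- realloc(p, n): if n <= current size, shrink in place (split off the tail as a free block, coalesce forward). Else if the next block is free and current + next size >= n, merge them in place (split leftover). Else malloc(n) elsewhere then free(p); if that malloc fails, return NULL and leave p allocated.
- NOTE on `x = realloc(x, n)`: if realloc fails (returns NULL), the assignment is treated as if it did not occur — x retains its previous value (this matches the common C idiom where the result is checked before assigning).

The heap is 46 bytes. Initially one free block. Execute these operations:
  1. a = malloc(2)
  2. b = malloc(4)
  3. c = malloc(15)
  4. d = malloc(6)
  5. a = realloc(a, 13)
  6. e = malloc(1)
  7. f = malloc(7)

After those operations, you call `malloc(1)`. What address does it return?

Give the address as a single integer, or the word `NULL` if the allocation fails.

Op 1: a = malloc(2) -> a = 0; heap: [0-1 ALLOC][2-45 FREE]
Op 2: b = malloc(4) -> b = 2; heap: [0-1 ALLOC][2-5 ALLOC][6-45 FREE]
Op 3: c = malloc(15) -> c = 6; heap: [0-1 ALLOC][2-5 ALLOC][6-20 ALLOC][21-45 FREE]
Op 4: d = malloc(6) -> d = 21; heap: [0-1 ALLOC][2-5 ALLOC][6-20 ALLOC][21-26 ALLOC][27-45 FREE]
Op 5: a = realloc(a, 13) -> a = 27; heap: [0-1 FREE][2-5 ALLOC][6-20 ALLOC][21-26 ALLOC][27-39 ALLOC][40-45 FREE]
Op 6: e = malloc(1) -> e = 0; heap: [0-0 ALLOC][1-1 FREE][2-5 ALLOC][6-20 ALLOC][21-26 ALLOC][27-39 ALLOC][40-45 FREE]
Op 7: f = malloc(7) -> f = NULL; heap: [0-0 ALLOC][1-1 FREE][2-5 ALLOC][6-20 ALLOC][21-26 ALLOC][27-39 ALLOC][40-45 FREE]
malloc(1): first-fit scan over [0-0 ALLOC][1-1 FREE][2-5 ALLOC][6-20 ALLOC][21-26 ALLOC][27-39 ALLOC][40-45 FREE] -> 1

Answer: 1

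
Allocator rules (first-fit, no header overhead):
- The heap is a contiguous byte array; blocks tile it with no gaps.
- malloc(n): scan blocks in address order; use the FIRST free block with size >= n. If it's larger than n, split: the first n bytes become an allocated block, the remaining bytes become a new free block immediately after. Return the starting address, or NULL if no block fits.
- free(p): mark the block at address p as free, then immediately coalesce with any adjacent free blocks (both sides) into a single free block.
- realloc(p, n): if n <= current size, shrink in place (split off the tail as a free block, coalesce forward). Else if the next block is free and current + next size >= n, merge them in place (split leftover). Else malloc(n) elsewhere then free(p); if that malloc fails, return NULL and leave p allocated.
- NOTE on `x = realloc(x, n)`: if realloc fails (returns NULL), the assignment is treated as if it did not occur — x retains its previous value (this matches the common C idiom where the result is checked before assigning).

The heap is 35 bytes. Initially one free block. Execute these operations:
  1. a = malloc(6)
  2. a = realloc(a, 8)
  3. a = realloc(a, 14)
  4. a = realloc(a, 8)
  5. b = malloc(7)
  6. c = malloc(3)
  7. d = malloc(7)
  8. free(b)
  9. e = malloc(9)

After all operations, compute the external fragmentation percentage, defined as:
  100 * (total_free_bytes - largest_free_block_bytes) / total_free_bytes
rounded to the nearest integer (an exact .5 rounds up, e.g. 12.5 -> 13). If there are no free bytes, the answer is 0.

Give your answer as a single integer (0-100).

Answer: 13

Derivation:
Op 1: a = malloc(6) -> a = 0; heap: [0-5 ALLOC][6-34 FREE]
Op 2: a = realloc(a, 8) -> a = 0; heap: [0-7 ALLOC][8-34 FREE]
Op 3: a = realloc(a, 14) -> a = 0; heap: [0-13 ALLOC][14-34 FREE]
Op 4: a = realloc(a, 8) -> a = 0; heap: [0-7 ALLOC][8-34 FREE]
Op 5: b = malloc(7) -> b = 8; heap: [0-7 ALLOC][8-14 ALLOC][15-34 FREE]
Op 6: c = malloc(3) -> c = 15; heap: [0-7 ALLOC][8-14 ALLOC][15-17 ALLOC][18-34 FREE]
Op 7: d = malloc(7) -> d = 18; heap: [0-7 ALLOC][8-14 ALLOC][15-17 ALLOC][18-24 ALLOC][25-34 FREE]
Op 8: free(b) -> (freed b); heap: [0-7 ALLOC][8-14 FREE][15-17 ALLOC][18-24 ALLOC][25-34 FREE]
Op 9: e = malloc(9) -> e = 25; heap: [0-7 ALLOC][8-14 FREE][15-17 ALLOC][18-24 ALLOC][25-33 ALLOC][34-34 FREE]
Free blocks: [7 1] total_free=8 largest=7 -> 100*(8-7)/8 = 100/8 = 12.5 -> rounds to 13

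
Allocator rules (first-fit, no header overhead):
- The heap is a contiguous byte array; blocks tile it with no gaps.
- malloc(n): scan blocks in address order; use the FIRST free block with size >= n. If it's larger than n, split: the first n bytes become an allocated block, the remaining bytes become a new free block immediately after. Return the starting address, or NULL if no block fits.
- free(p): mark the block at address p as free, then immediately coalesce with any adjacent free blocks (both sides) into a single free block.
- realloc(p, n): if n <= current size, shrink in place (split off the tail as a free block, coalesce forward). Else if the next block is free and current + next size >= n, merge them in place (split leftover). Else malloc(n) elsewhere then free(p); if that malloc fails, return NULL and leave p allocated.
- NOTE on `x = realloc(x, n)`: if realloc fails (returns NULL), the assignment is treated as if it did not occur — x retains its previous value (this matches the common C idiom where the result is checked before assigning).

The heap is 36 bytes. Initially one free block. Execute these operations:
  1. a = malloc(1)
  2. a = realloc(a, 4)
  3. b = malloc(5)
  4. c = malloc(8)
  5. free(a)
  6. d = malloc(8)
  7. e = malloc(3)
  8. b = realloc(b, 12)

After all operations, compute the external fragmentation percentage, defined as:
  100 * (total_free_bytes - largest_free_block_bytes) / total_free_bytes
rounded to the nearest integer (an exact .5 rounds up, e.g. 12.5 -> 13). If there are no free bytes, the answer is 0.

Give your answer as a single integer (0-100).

Answer: 8

Derivation:
Op 1: a = malloc(1) -> a = 0; heap: [0-0 ALLOC][1-35 FREE]
Op 2: a = realloc(a, 4) -> a = 0; heap: [0-3 ALLOC][4-35 FREE]
Op 3: b = malloc(5) -> b = 4; heap: [0-3 ALLOC][4-8 ALLOC][9-35 FREE]
Op 4: c = malloc(8) -> c = 9; heap: [0-3 ALLOC][4-8 ALLOC][9-16 ALLOC][17-35 FREE]
Op 5: free(a) -> (freed a); heap: [0-3 FREE][4-8 ALLOC][9-16 ALLOC][17-35 FREE]
Op 6: d = malloc(8) -> d = 17; heap: [0-3 FREE][4-8 ALLOC][9-16 ALLOC][17-24 ALLOC][25-35 FREE]
Op 7: e = malloc(3) -> e = 0; heap: [0-2 ALLOC][3-3 FREE][4-8 ALLOC][9-16 ALLOC][17-24 ALLOC][25-35 FREE]
Op 8: b = realloc(b, 12) -> NULL (b unchanged); heap: [0-2 ALLOC][3-3 FREE][4-8 ALLOC][9-16 ALLOC][17-24 ALLOC][25-35 FREE]
Free blocks: [1 11] total_free=12 largest=11 -> 100*(12-11)/12 = 100/12 ≈ 8.333 -> rounds to 8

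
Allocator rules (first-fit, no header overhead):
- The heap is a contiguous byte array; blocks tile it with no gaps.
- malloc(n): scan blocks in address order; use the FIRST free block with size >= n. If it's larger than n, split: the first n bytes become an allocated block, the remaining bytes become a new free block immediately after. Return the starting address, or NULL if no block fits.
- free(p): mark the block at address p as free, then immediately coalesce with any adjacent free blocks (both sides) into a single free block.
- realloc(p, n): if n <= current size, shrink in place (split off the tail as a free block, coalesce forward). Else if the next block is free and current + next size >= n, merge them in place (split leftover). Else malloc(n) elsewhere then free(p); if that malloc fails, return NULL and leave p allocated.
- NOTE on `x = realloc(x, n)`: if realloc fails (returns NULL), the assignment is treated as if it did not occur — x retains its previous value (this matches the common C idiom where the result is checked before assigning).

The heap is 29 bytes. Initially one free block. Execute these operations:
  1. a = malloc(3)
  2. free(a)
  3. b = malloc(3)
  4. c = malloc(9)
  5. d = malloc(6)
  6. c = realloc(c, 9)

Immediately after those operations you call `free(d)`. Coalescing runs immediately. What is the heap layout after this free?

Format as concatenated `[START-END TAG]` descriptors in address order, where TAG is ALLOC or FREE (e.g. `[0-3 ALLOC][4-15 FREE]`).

Op 1: a = malloc(3) -> a = 0; heap: [0-2 ALLOC][3-28 FREE]
Op 2: free(a) -> (freed a); heap: [0-28 FREE]
Op 3: b = malloc(3) -> b = 0; heap: [0-2 ALLOC][3-28 FREE]
Op 4: c = malloc(9) -> c = 3; heap: [0-2 ALLOC][3-11 ALLOC][12-28 FREE]
Op 5: d = malloc(6) -> d = 12; heap: [0-2 ALLOC][3-11 ALLOC][12-17 ALLOC][18-28 FREE]
Op 6: c = realloc(c, 9) -> c = 3; heap: [0-2 ALLOC][3-11 ALLOC][12-17 ALLOC][18-28 FREE]
free(d): d = 12 -> block [12-17 ALLOC]; mark free, coalesce with adjacent free neighbors -> [0-2 ALLOC][3-11 ALLOC][12-28 FREE]

Answer: [0-2 ALLOC][3-11 ALLOC][12-28 FREE]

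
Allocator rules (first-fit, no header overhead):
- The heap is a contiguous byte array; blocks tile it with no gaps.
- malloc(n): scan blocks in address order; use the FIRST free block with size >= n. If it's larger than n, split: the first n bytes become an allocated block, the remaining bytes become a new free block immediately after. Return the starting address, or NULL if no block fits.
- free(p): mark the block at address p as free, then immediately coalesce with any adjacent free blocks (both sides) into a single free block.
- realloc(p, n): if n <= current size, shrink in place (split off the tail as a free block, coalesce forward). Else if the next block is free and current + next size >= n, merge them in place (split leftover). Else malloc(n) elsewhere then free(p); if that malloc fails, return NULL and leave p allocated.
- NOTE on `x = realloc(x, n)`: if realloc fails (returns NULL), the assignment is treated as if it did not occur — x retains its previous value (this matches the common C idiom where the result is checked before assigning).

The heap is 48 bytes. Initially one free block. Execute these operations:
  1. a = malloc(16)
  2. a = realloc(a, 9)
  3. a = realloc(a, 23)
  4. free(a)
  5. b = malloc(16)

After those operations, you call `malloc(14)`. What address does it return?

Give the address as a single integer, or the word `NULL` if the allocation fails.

Answer: 16

Derivation:
Op 1: a = malloc(16) -> a = 0; heap: [0-15 ALLOC][16-47 FREE]
Op 2: a = realloc(a, 9) -> a = 0; heap: [0-8 ALLOC][9-47 FREE]
Op 3: a = realloc(a, 23) -> a = 0; heap: [0-22 ALLOC][23-47 FREE]
Op 4: free(a) -> (freed a); heap: [0-47 FREE]
Op 5: b = malloc(16) -> b = 0; heap: [0-15 ALLOC][16-47 FREE]
malloc(14): first-fit scan over [0-15 ALLOC][16-47 FREE] -> 16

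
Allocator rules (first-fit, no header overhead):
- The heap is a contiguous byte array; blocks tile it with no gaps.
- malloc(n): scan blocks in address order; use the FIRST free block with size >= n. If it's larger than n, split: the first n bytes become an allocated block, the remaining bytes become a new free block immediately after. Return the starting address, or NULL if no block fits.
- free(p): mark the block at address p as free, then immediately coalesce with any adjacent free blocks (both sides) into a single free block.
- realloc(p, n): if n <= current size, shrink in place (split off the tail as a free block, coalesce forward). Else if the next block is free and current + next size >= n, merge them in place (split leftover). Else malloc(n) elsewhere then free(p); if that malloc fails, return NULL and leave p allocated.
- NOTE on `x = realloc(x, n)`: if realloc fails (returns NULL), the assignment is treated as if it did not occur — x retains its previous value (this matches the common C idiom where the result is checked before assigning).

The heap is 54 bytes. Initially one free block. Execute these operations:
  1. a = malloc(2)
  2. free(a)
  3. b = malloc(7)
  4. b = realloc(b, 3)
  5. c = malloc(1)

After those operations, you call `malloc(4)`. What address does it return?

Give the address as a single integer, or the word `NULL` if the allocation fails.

Answer: 4

Derivation:
Op 1: a = malloc(2) -> a = 0; heap: [0-1 ALLOC][2-53 FREE]
Op 2: free(a) -> (freed a); heap: [0-53 FREE]
Op 3: b = malloc(7) -> b = 0; heap: [0-6 ALLOC][7-53 FREE]
Op 4: b = realloc(b, 3) -> b = 0; heap: [0-2 ALLOC][3-53 FREE]
Op 5: c = malloc(1) -> c = 3; heap: [0-2 ALLOC][3-3 ALLOC][4-53 FREE]
malloc(4): first-fit scan over [0-2 ALLOC][3-3 ALLOC][4-53 FREE] -> 4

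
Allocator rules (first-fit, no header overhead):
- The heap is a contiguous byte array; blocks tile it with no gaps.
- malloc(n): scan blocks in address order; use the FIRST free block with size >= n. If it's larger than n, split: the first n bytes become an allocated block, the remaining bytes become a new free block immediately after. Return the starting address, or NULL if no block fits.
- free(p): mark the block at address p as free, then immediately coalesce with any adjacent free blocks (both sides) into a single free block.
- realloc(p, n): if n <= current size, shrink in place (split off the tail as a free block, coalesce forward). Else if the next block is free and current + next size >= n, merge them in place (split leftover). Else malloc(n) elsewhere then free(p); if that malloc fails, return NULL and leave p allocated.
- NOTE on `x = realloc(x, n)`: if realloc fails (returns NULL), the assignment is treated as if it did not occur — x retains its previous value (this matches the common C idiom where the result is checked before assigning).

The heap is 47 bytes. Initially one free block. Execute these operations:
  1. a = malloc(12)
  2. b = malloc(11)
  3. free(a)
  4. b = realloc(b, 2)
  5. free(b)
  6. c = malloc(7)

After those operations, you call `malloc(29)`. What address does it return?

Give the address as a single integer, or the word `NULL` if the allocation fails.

Answer: 7

Derivation:
Op 1: a = malloc(12) -> a = 0; heap: [0-11 ALLOC][12-46 FREE]
Op 2: b = malloc(11) -> b = 12; heap: [0-11 ALLOC][12-22 ALLOC][23-46 FREE]
Op 3: free(a) -> (freed a); heap: [0-11 FREE][12-22 ALLOC][23-46 FREE]
Op 4: b = realloc(b, 2) -> b = 12; heap: [0-11 FREE][12-13 ALLOC][14-46 FREE]
Op 5: free(b) -> (freed b); heap: [0-46 FREE]
Op 6: c = malloc(7) -> c = 0; heap: [0-6 ALLOC][7-46 FREE]
malloc(29): first-fit scan over [0-6 ALLOC][7-46 FREE] -> 7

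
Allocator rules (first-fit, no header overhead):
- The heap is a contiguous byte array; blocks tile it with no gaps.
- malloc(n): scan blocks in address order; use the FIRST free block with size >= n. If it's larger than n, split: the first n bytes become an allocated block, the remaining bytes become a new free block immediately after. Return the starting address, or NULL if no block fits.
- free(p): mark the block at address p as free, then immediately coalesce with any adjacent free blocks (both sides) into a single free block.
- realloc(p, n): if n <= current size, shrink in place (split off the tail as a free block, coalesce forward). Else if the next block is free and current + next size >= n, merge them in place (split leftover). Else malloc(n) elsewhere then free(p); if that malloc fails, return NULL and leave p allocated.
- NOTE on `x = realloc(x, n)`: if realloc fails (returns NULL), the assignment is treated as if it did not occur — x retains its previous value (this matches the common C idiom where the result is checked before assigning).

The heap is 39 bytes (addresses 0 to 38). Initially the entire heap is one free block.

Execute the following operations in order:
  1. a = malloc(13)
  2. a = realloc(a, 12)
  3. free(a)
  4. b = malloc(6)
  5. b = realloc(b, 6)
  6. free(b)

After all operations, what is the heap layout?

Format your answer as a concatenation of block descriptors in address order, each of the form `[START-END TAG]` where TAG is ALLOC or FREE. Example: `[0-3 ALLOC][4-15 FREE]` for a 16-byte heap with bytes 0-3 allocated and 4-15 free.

Answer: [0-38 FREE]

Derivation:
Op 1: a = malloc(13) -> a = 0; heap: [0-12 ALLOC][13-38 FREE]
Op 2: a = realloc(a, 12) -> a = 0; heap: [0-11 ALLOC][12-38 FREE]
Op 3: free(a) -> (freed a); heap: [0-38 FREE]
Op 4: b = malloc(6) -> b = 0; heap: [0-5 ALLOC][6-38 FREE]
Op 5: b = realloc(b, 6) -> b = 0; heap: [0-5 ALLOC][6-38 FREE]
Op 6: free(b) -> (freed b); heap: [0-38 FREE]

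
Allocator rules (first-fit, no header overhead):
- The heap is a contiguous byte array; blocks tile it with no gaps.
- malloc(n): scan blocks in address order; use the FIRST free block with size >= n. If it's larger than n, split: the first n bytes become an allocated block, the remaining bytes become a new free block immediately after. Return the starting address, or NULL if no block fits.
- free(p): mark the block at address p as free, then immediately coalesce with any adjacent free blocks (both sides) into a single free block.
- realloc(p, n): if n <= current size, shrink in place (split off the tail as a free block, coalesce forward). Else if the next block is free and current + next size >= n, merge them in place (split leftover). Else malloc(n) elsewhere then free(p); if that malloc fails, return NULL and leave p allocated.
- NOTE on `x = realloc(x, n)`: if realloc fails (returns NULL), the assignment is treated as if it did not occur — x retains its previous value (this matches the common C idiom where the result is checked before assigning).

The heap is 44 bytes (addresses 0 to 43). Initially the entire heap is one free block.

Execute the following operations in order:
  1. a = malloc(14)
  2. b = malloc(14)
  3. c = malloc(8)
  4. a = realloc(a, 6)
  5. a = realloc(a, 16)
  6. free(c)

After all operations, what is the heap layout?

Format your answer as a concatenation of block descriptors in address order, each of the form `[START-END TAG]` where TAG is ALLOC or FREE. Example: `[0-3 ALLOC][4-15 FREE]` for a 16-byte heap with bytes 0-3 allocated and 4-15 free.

Answer: [0-5 ALLOC][6-13 FREE][14-27 ALLOC][28-43 FREE]

Derivation:
Op 1: a = malloc(14) -> a = 0; heap: [0-13 ALLOC][14-43 FREE]
Op 2: b = malloc(14) -> b = 14; heap: [0-13 ALLOC][14-27 ALLOC][28-43 FREE]
Op 3: c = malloc(8) -> c = 28; heap: [0-13 ALLOC][14-27 ALLOC][28-35 ALLOC][36-43 FREE]
Op 4: a = realloc(a, 6) -> a = 0; heap: [0-5 ALLOC][6-13 FREE][14-27 ALLOC][28-35 ALLOC][36-43 FREE]
Op 5: a = realloc(a, 16) -> NULL (a unchanged); heap: [0-5 ALLOC][6-13 FREE][14-27 ALLOC][28-35 ALLOC][36-43 FREE]
Op 6: free(c) -> (freed c); heap: [0-5 ALLOC][6-13 FREE][14-27 ALLOC][28-43 FREE]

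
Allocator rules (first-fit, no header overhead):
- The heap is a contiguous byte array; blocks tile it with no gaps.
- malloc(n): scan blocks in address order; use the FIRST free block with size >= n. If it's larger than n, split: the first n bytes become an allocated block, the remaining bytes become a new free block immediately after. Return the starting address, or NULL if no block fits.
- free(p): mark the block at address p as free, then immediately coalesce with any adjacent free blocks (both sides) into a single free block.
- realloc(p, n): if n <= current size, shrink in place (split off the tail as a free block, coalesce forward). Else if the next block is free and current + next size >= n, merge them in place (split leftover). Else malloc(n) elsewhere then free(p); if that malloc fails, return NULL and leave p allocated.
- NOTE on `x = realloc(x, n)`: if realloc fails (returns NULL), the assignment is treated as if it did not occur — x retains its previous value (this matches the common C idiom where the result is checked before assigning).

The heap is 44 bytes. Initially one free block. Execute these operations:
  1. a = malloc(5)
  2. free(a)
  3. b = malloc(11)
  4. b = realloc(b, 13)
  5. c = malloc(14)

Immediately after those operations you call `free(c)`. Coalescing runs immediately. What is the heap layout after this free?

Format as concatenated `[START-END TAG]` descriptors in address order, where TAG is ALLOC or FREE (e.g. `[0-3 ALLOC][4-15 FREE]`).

Answer: [0-12 ALLOC][13-43 FREE]

Derivation:
Op 1: a = malloc(5) -> a = 0; heap: [0-4 ALLOC][5-43 FREE]
Op 2: free(a) -> (freed a); heap: [0-43 FREE]
Op 3: b = malloc(11) -> b = 0; heap: [0-10 ALLOC][11-43 FREE]
Op 4: b = realloc(b, 13) -> b = 0; heap: [0-12 ALLOC][13-43 FREE]
Op 5: c = malloc(14) -> c = 13; heap: [0-12 ALLOC][13-26 ALLOC][27-43 FREE]
free(c): c = 13 -> block [13-26 ALLOC]; mark free, coalesce with adjacent free neighbors -> [0-12 ALLOC][13-43 FREE]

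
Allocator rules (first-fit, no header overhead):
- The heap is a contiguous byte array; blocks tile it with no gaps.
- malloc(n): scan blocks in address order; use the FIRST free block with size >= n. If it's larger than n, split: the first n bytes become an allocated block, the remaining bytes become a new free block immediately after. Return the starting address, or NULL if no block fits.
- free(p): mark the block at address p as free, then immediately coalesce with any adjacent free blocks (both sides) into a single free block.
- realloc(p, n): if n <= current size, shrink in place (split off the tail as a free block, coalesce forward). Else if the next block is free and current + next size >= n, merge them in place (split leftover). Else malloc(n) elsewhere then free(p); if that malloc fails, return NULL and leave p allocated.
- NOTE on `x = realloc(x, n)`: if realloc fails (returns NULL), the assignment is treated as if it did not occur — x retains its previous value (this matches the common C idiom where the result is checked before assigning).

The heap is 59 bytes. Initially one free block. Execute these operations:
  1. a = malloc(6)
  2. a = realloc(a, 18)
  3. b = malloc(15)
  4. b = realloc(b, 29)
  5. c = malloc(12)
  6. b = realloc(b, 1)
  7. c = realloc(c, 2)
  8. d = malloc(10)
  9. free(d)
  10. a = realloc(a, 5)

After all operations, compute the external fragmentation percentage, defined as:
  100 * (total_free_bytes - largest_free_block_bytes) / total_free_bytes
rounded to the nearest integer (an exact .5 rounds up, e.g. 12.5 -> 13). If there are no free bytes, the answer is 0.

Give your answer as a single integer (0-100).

Answer: 45

Derivation:
Op 1: a = malloc(6) -> a = 0; heap: [0-5 ALLOC][6-58 FREE]
Op 2: a = realloc(a, 18) -> a = 0; heap: [0-17 ALLOC][18-58 FREE]
Op 3: b = malloc(15) -> b = 18; heap: [0-17 ALLOC][18-32 ALLOC][33-58 FREE]
Op 4: b = realloc(b, 29) -> b = 18; heap: [0-17 ALLOC][18-46 ALLOC][47-58 FREE]
Op 5: c = malloc(12) -> c = 47; heap: [0-17 ALLOC][18-46 ALLOC][47-58 ALLOC]
Op 6: b = realloc(b, 1) -> b = 18; heap: [0-17 ALLOC][18-18 ALLOC][19-46 FREE][47-58 ALLOC]
Op 7: c = realloc(c, 2) -> c = 47; heap: [0-17 ALLOC][18-18 ALLOC][19-46 FREE][47-48 ALLOC][49-58 FREE]
Op 8: d = malloc(10) -> d = 19; heap: [0-17 ALLOC][18-18 ALLOC][19-28 ALLOC][29-46 FREE][47-48 ALLOC][49-58 FREE]
Op 9: free(d) -> (freed d); heap: [0-17 ALLOC][18-18 ALLOC][19-46 FREE][47-48 ALLOC][49-58 FREE]
Op 10: a = realloc(a, 5) -> a = 0; heap: [0-4 ALLOC][5-17 FREE][18-18 ALLOC][19-46 FREE][47-48 ALLOC][49-58 FREE]
Free blocks: [13 28 10] total_free=51 largest=28 -> 100*(51-28)/51 = 2300/51 ≈ 45.098 -> rounds to 45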